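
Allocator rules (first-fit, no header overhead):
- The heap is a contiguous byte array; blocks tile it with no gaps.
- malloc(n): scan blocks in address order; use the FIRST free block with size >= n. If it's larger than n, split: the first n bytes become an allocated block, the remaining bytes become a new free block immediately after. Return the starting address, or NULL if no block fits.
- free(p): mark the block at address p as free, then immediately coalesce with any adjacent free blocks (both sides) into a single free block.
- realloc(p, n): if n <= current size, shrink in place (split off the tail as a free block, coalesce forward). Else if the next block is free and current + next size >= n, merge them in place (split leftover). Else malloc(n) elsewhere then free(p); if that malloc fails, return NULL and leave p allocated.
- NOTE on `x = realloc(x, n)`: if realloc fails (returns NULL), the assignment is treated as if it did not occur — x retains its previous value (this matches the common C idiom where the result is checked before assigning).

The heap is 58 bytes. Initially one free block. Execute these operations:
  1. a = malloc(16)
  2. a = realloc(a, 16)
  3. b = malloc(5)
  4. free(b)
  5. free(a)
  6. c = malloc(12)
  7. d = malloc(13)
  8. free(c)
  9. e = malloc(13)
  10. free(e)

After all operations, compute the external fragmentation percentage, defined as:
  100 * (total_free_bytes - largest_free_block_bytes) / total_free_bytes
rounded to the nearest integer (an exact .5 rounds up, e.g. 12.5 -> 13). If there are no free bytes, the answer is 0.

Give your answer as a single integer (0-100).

Op 1: a = malloc(16) -> a = 0; heap: [0-15 ALLOC][16-57 FREE]
Op 2: a = realloc(a, 16) -> a = 0; heap: [0-15 ALLOC][16-57 FREE]
Op 3: b = malloc(5) -> b = 16; heap: [0-15 ALLOC][16-20 ALLOC][21-57 FREE]
Op 4: free(b) -> (freed b); heap: [0-15 ALLOC][16-57 FREE]
Op 5: free(a) -> (freed a); heap: [0-57 FREE]
Op 6: c = malloc(12) -> c = 0; heap: [0-11 ALLOC][12-57 FREE]
Op 7: d = malloc(13) -> d = 12; heap: [0-11 ALLOC][12-24 ALLOC][25-57 FREE]
Op 8: free(c) -> (freed c); heap: [0-11 FREE][12-24 ALLOC][25-57 FREE]
Op 9: e = malloc(13) -> e = 25; heap: [0-11 FREE][12-24 ALLOC][25-37 ALLOC][38-57 FREE]
Op 10: free(e) -> (freed e); heap: [0-11 FREE][12-24 ALLOC][25-57 FREE]
Free blocks: [12 33] total_free=45 largest=33 -> 100*(45-33)/45 = 1200/45 ≈ 26.667 -> rounds to 27

Answer: 27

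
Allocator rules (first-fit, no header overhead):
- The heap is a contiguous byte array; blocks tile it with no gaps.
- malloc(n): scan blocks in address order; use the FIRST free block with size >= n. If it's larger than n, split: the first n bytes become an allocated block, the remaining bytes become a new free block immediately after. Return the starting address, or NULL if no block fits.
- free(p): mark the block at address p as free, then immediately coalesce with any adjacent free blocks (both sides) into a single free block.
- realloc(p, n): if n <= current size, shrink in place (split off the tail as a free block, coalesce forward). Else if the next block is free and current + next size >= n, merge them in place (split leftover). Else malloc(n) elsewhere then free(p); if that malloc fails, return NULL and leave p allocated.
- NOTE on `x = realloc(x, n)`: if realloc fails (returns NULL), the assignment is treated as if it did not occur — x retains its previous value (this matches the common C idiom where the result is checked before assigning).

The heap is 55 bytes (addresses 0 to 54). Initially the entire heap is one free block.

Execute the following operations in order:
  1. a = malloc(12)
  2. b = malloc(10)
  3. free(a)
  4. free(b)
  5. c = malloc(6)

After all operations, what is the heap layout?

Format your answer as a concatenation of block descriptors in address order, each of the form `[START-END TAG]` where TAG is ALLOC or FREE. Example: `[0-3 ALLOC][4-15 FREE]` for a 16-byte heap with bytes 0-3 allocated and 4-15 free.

Answer: [0-5 ALLOC][6-54 FREE]

Derivation:
Op 1: a = malloc(12) -> a = 0; heap: [0-11 ALLOC][12-54 FREE]
Op 2: b = malloc(10) -> b = 12; heap: [0-11 ALLOC][12-21 ALLOC][22-54 FREE]
Op 3: free(a) -> (freed a); heap: [0-11 FREE][12-21 ALLOC][22-54 FREE]
Op 4: free(b) -> (freed b); heap: [0-54 FREE]
Op 5: c = malloc(6) -> c = 0; heap: [0-5 ALLOC][6-54 FREE]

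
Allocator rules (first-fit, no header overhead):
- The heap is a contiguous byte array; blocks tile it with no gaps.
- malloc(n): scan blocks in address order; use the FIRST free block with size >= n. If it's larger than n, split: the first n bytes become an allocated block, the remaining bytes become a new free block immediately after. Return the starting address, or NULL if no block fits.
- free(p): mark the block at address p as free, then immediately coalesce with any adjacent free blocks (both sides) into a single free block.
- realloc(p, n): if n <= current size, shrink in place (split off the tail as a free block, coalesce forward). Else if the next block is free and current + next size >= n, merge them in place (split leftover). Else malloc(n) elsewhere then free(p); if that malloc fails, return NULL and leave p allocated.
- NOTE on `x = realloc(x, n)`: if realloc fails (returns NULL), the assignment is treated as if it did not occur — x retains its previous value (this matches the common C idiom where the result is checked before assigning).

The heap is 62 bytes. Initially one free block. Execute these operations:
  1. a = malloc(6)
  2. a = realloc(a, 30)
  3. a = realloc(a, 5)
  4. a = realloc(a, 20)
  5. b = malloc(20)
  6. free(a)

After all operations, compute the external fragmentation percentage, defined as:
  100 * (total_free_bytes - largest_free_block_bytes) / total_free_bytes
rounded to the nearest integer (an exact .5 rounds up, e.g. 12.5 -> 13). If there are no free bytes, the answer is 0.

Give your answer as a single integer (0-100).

Op 1: a = malloc(6) -> a = 0; heap: [0-5 ALLOC][6-61 FREE]
Op 2: a = realloc(a, 30) -> a = 0; heap: [0-29 ALLOC][30-61 FREE]
Op 3: a = realloc(a, 5) -> a = 0; heap: [0-4 ALLOC][5-61 FREE]
Op 4: a = realloc(a, 20) -> a = 0; heap: [0-19 ALLOC][20-61 FREE]
Op 5: b = malloc(20) -> b = 20; heap: [0-19 ALLOC][20-39 ALLOC][40-61 FREE]
Op 6: free(a) -> (freed a); heap: [0-19 FREE][20-39 ALLOC][40-61 FREE]
Free blocks: [20 22] total_free=42 largest=22 -> 100*(42-22)/42 = 2000/42 ≈ 47.619 -> rounds to 48

Answer: 48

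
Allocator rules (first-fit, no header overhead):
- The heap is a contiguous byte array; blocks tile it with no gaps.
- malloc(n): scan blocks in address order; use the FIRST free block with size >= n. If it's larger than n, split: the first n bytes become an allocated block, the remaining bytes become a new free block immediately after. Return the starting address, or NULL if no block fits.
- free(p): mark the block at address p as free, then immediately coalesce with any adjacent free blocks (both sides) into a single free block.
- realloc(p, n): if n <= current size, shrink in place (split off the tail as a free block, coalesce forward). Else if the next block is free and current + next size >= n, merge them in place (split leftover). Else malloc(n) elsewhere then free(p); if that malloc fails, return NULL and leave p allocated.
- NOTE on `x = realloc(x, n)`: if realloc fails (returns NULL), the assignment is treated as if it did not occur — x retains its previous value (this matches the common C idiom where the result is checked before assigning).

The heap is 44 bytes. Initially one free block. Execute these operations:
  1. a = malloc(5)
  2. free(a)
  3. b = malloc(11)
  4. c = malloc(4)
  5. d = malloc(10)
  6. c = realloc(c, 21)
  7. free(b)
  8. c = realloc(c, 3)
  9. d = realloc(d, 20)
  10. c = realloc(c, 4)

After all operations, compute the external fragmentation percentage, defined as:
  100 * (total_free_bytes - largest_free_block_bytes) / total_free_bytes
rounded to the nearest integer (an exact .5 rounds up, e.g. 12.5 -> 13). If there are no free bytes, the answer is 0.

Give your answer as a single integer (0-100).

Answer: 45

Derivation:
Op 1: a = malloc(5) -> a = 0; heap: [0-4 ALLOC][5-43 FREE]
Op 2: free(a) -> (freed a); heap: [0-43 FREE]
Op 3: b = malloc(11) -> b = 0; heap: [0-10 ALLOC][11-43 FREE]
Op 4: c = malloc(4) -> c = 11; heap: [0-10 ALLOC][11-14 ALLOC][15-43 FREE]
Op 5: d = malloc(10) -> d = 15; heap: [0-10 ALLOC][11-14 ALLOC][15-24 ALLOC][25-43 FREE]
Op 6: c = realloc(c, 21) -> NULL (c unchanged); heap: [0-10 ALLOC][11-14 ALLOC][15-24 ALLOC][25-43 FREE]
Op 7: free(b) -> (freed b); heap: [0-10 FREE][11-14 ALLOC][15-24 ALLOC][25-43 FREE]
Op 8: c = realloc(c, 3) -> c = 11; heap: [0-10 FREE][11-13 ALLOC][14-14 FREE][15-24 ALLOC][25-43 FREE]
Op 9: d = realloc(d, 20) -> d = 15; heap: [0-10 FREE][11-13 ALLOC][14-14 FREE][15-34 ALLOC][35-43 FREE]
Op 10: c = realloc(c, 4) -> c = 11; heap: [0-10 FREE][11-14 ALLOC][15-34 ALLOC][35-43 FREE]
Free blocks: [11 9] total_free=20 largest=11 -> 100*(20-11)/20 = 900/20 = 45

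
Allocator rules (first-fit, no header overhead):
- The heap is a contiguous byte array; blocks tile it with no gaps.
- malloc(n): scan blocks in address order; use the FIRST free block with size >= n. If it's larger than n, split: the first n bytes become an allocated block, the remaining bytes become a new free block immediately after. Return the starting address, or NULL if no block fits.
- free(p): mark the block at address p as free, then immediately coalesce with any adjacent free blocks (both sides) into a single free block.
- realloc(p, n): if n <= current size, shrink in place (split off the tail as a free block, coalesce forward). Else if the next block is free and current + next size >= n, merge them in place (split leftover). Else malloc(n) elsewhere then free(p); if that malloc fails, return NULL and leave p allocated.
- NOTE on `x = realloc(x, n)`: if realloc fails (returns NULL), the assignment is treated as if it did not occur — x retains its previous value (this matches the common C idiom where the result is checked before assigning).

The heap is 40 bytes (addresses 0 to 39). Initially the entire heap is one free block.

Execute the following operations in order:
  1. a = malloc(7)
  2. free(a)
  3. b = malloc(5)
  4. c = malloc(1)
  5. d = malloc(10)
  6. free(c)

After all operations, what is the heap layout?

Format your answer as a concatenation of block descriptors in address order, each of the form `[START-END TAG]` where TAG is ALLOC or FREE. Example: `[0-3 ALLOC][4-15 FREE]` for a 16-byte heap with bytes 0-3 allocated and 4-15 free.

Op 1: a = malloc(7) -> a = 0; heap: [0-6 ALLOC][7-39 FREE]
Op 2: free(a) -> (freed a); heap: [0-39 FREE]
Op 3: b = malloc(5) -> b = 0; heap: [0-4 ALLOC][5-39 FREE]
Op 4: c = malloc(1) -> c = 5; heap: [0-4 ALLOC][5-5 ALLOC][6-39 FREE]
Op 5: d = malloc(10) -> d = 6; heap: [0-4 ALLOC][5-5 ALLOC][6-15 ALLOC][16-39 FREE]
Op 6: free(c) -> (freed c); heap: [0-4 ALLOC][5-5 FREE][6-15 ALLOC][16-39 FREE]

Answer: [0-4 ALLOC][5-5 FREE][6-15 ALLOC][16-39 FREE]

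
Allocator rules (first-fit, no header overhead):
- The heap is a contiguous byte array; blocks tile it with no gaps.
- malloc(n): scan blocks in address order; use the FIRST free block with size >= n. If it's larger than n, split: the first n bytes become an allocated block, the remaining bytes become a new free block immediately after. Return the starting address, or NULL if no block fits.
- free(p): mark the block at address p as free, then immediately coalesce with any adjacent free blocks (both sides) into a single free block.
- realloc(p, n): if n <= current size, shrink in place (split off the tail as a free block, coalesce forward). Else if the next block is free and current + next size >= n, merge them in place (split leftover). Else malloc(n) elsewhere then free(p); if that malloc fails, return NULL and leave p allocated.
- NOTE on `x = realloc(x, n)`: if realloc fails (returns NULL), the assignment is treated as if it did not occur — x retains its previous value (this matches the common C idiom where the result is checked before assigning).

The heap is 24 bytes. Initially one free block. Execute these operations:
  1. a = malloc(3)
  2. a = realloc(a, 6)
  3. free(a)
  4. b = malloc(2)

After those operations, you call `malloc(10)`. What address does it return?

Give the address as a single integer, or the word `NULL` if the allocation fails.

Op 1: a = malloc(3) -> a = 0; heap: [0-2 ALLOC][3-23 FREE]
Op 2: a = realloc(a, 6) -> a = 0; heap: [0-5 ALLOC][6-23 FREE]
Op 3: free(a) -> (freed a); heap: [0-23 FREE]
Op 4: b = malloc(2) -> b = 0; heap: [0-1 ALLOC][2-23 FREE]
malloc(10): first-fit scan over [0-1 ALLOC][2-23 FREE] -> 2

Answer: 2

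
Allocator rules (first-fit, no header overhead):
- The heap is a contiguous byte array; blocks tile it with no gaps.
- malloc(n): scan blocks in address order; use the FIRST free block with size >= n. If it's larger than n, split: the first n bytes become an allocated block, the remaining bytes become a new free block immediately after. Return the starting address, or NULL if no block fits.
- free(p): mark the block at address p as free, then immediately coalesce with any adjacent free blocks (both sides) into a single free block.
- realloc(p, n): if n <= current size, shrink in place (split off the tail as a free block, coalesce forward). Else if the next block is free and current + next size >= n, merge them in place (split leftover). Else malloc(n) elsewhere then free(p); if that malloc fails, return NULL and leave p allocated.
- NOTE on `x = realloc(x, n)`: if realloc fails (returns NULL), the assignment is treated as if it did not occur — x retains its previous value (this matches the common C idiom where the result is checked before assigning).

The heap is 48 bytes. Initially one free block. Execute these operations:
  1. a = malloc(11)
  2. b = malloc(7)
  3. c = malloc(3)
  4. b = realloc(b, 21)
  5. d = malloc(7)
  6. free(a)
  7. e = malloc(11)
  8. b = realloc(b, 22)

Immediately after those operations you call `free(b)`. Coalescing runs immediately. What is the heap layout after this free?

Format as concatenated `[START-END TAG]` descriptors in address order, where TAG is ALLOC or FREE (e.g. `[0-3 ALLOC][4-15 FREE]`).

Answer: [0-10 ALLOC][11-17 ALLOC][18-20 ALLOC][21-47 FREE]

Derivation:
Op 1: a = malloc(11) -> a = 0; heap: [0-10 ALLOC][11-47 FREE]
Op 2: b = malloc(7) -> b = 11; heap: [0-10 ALLOC][11-17 ALLOC][18-47 FREE]
Op 3: c = malloc(3) -> c = 18; heap: [0-10 ALLOC][11-17 ALLOC][18-20 ALLOC][21-47 FREE]
Op 4: b = realloc(b, 21) -> b = 21; heap: [0-10 ALLOC][11-17 FREE][18-20 ALLOC][21-41 ALLOC][42-47 FREE]
Op 5: d = malloc(7) -> d = 11; heap: [0-10 ALLOC][11-17 ALLOC][18-20 ALLOC][21-41 ALLOC][42-47 FREE]
Op 6: free(a) -> (freed a); heap: [0-10 FREE][11-17 ALLOC][18-20 ALLOC][21-41 ALLOC][42-47 FREE]
Op 7: e = malloc(11) -> e = 0; heap: [0-10 ALLOC][11-17 ALLOC][18-20 ALLOC][21-41 ALLOC][42-47 FREE]
Op 8: b = realloc(b, 22) -> b = 21; heap: [0-10 ALLOC][11-17 ALLOC][18-20 ALLOC][21-42 ALLOC][43-47 FREE]
free(b): b = 21 -> block [21-42 ALLOC]; mark free, coalesce with adjacent free neighbors -> [0-10 ALLOC][11-17 ALLOC][18-20 ALLOC][21-47 FREE]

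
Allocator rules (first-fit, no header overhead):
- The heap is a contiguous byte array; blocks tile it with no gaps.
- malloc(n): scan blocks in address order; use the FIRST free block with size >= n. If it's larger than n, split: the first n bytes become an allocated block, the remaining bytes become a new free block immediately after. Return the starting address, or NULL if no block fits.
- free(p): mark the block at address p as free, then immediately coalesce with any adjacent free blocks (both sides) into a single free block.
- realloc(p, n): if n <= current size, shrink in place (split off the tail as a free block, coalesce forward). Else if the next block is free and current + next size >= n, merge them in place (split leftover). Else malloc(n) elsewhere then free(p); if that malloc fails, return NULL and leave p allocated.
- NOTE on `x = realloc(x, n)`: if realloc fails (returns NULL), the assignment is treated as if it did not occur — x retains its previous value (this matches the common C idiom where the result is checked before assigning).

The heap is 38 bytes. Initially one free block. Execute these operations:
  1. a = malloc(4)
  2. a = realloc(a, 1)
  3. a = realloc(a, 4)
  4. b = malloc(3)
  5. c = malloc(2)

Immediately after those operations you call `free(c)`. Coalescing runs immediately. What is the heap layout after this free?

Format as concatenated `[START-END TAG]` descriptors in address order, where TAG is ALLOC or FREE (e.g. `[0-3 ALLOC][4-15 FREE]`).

Answer: [0-3 ALLOC][4-6 ALLOC][7-37 FREE]

Derivation:
Op 1: a = malloc(4) -> a = 0; heap: [0-3 ALLOC][4-37 FREE]
Op 2: a = realloc(a, 1) -> a = 0; heap: [0-0 ALLOC][1-37 FREE]
Op 3: a = realloc(a, 4) -> a = 0; heap: [0-3 ALLOC][4-37 FREE]
Op 4: b = malloc(3) -> b = 4; heap: [0-3 ALLOC][4-6 ALLOC][7-37 FREE]
Op 5: c = malloc(2) -> c = 7; heap: [0-3 ALLOC][4-6 ALLOC][7-8 ALLOC][9-37 FREE]
free(c): c = 7 -> block [7-8 ALLOC]; mark free, coalesce with adjacent free neighbors -> [0-3 ALLOC][4-6 ALLOC][7-37 FREE]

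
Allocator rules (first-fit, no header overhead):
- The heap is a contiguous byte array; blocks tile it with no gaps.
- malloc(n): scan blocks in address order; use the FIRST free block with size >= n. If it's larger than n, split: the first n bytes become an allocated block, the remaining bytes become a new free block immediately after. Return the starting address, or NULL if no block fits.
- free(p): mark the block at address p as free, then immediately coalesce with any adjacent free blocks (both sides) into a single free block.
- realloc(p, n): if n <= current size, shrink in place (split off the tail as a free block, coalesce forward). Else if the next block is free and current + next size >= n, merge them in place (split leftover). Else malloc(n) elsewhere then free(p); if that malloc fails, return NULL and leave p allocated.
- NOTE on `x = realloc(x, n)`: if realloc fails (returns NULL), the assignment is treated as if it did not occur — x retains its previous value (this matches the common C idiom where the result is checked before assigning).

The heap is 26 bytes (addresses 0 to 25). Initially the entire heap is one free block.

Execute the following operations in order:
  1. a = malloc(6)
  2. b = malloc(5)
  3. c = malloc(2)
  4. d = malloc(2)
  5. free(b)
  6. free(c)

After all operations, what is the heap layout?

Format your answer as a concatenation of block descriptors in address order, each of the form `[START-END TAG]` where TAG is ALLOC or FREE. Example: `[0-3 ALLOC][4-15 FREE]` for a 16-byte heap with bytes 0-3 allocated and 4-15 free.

Answer: [0-5 ALLOC][6-12 FREE][13-14 ALLOC][15-25 FREE]

Derivation:
Op 1: a = malloc(6) -> a = 0; heap: [0-5 ALLOC][6-25 FREE]
Op 2: b = malloc(5) -> b = 6; heap: [0-5 ALLOC][6-10 ALLOC][11-25 FREE]
Op 3: c = malloc(2) -> c = 11; heap: [0-5 ALLOC][6-10 ALLOC][11-12 ALLOC][13-25 FREE]
Op 4: d = malloc(2) -> d = 13; heap: [0-5 ALLOC][6-10 ALLOC][11-12 ALLOC][13-14 ALLOC][15-25 FREE]
Op 5: free(b) -> (freed b); heap: [0-5 ALLOC][6-10 FREE][11-12 ALLOC][13-14 ALLOC][15-25 FREE]
Op 6: free(c) -> (freed c); heap: [0-5 ALLOC][6-12 FREE][13-14 ALLOC][15-25 FREE]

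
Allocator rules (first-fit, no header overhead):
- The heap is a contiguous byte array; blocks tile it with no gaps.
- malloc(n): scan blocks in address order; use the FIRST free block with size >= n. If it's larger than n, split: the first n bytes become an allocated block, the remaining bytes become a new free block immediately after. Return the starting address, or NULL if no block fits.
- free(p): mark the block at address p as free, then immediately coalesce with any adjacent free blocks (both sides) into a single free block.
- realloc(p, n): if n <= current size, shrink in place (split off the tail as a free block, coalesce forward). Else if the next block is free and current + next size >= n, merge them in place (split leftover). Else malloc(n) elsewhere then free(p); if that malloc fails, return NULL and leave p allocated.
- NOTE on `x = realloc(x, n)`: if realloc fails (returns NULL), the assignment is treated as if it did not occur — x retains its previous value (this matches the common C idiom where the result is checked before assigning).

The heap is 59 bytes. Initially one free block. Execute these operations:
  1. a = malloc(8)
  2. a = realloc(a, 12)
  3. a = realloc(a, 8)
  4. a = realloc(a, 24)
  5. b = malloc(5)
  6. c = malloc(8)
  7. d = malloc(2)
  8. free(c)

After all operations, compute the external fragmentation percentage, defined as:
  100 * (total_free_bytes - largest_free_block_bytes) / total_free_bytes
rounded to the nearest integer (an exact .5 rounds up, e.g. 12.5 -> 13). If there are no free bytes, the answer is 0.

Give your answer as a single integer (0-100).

Op 1: a = malloc(8) -> a = 0; heap: [0-7 ALLOC][8-58 FREE]
Op 2: a = realloc(a, 12) -> a = 0; heap: [0-11 ALLOC][12-58 FREE]
Op 3: a = realloc(a, 8) -> a = 0; heap: [0-7 ALLOC][8-58 FREE]
Op 4: a = realloc(a, 24) -> a = 0; heap: [0-23 ALLOC][24-58 FREE]
Op 5: b = malloc(5) -> b = 24; heap: [0-23 ALLOC][24-28 ALLOC][29-58 FREE]
Op 6: c = malloc(8) -> c = 29; heap: [0-23 ALLOC][24-28 ALLOC][29-36 ALLOC][37-58 FREE]
Op 7: d = malloc(2) -> d = 37; heap: [0-23 ALLOC][24-28 ALLOC][29-36 ALLOC][37-38 ALLOC][39-58 FREE]
Op 8: free(c) -> (freed c); heap: [0-23 ALLOC][24-28 ALLOC][29-36 FREE][37-38 ALLOC][39-58 FREE]
Free blocks: [8 20] total_free=28 largest=20 -> 100*(28-20)/28 = 800/28 ≈ 28.571 -> rounds to 29

Answer: 29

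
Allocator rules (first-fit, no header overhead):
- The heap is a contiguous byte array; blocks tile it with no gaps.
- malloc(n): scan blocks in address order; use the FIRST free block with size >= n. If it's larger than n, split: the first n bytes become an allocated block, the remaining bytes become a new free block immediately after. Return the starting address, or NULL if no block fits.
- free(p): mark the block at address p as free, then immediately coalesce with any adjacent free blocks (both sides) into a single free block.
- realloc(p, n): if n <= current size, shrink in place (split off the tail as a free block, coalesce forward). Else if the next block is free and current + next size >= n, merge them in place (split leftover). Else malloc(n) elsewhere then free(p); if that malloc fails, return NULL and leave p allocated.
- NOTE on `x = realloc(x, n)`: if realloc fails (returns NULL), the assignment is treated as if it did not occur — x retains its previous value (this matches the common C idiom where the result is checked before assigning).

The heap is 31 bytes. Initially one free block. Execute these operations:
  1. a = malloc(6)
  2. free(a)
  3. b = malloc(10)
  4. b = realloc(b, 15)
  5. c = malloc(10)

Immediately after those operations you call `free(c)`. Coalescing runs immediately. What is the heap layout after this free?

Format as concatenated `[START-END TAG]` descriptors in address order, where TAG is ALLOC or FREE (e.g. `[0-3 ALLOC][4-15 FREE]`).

Op 1: a = malloc(6) -> a = 0; heap: [0-5 ALLOC][6-30 FREE]
Op 2: free(a) -> (freed a); heap: [0-30 FREE]
Op 3: b = malloc(10) -> b = 0; heap: [0-9 ALLOC][10-30 FREE]
Op 4: b = realloc(b, 15) -> b = 0; heap: [0-14 ALLOC][15-30 FREE]
Op 5: c = malloc(10) -> c = 15; heap: [0-14 ALLOC][15-24 ALLOC][25-30 FREE]
free(c): c = 15 -> block [15-24 ALLOC]; mark free, coalesce with adjacent free neighbors -> [0-14 ALLOC][15-30 FREE]

Answer: [0-14 ALLOC][15-30 FREE]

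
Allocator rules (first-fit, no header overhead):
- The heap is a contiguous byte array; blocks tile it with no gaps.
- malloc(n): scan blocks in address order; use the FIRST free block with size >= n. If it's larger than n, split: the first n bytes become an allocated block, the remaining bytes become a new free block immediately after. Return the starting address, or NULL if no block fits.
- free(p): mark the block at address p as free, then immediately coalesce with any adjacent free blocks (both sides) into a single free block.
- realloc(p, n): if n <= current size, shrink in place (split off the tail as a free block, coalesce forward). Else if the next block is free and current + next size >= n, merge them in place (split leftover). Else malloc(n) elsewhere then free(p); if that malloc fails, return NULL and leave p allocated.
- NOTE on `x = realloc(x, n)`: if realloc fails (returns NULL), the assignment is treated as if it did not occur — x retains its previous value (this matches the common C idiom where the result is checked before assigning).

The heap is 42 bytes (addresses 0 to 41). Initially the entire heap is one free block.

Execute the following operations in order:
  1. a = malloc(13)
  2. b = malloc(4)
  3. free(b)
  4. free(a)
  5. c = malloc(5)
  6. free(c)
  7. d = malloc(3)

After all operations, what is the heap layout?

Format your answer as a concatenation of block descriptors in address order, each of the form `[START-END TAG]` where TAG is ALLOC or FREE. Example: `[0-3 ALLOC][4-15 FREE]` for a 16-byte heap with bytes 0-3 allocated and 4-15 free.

Answer: [0-2 ALLOC][3-41 FREE]

Derivation:
Op 1: a = malloc(13) -> a = 0; heap: [0-12 ALLOC][13-41 FREE]
Op 2: b = malloc(4) -> b = 13; heap: [0-12 ALLOC][13-16 ALLOC][17-41 FREE]
Op 3: free(b) -> (freed b); heap: [0-12 ALLOC][13-41 FREE]
Op 4: free(a) -> (freed a); heap: [0-41 FREE]
Op 5: c = malloc(5) -> c = 0; heap: [0-4 ALLOC][5-41 FREE]
Op 6: free(c) -> (freed c); heap: [0-41 FREE]
Op 7: d = malloc(3) -> d = 0; heap: [0-2 ALLOC][3-41 FREE]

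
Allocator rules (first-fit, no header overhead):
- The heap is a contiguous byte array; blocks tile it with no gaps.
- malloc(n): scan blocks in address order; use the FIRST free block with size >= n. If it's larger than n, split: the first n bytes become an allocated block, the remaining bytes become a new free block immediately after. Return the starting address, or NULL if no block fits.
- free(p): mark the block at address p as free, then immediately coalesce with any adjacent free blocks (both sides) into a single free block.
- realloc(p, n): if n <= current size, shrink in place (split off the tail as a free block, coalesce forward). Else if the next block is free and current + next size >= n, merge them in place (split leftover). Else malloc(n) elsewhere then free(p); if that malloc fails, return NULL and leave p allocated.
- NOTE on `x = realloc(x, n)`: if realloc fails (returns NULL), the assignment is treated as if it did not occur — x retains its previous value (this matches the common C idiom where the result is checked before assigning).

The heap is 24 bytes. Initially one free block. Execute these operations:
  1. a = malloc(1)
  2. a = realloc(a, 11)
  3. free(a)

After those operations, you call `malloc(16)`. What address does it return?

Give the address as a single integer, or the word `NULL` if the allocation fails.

Op 1: a = malloc(1) -> a = 0; heap: [0-0 ALLOC][1-23 FREE]
Op 2: a = realloc(a, 11) -> a = 0; heap: [0-10 ALLOC][11-23 FREE]
Op 3: free(a) -> (freed a); heap: [0-23 FREE]
malloc(16): first-fit scan over [0-23 FREE] -> 0

Answer: 0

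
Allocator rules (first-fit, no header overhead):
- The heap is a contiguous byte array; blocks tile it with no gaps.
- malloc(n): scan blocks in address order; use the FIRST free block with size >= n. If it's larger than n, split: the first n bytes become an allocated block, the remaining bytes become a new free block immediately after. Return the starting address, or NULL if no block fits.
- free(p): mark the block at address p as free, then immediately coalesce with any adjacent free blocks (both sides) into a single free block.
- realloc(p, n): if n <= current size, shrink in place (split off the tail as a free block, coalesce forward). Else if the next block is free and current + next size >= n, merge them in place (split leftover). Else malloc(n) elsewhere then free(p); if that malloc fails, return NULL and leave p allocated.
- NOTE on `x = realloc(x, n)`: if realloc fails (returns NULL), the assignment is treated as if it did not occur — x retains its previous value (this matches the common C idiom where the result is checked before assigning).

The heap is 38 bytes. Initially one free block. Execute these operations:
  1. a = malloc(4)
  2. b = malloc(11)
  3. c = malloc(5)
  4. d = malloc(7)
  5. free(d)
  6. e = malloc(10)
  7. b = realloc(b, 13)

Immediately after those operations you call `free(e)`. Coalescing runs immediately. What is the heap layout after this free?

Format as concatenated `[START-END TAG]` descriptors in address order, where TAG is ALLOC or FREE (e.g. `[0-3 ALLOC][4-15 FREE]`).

Answer: [0-3 ALLOC][4-14 ALLOC][15-19 ALLOC][20-37 FREE]

Derivation:
Op 1: a = malloc(4) -> a = 0; heap: [0-3 ALLOC][4-37 FREE]
Op 2: b = malloc(11) -> b = 4; heap: [0-3 ALLOC][4-14 ALLOC][15-37 FREE]
Op 3: c = malloc(5) -> c = 15; heap: [0-3 ALLOC][4-14 ALLOC][15-19 ALLOC][20-37 FREE]
Op 4: d = malloc(7) -> d = 20; heap: [0-3 ALLOC][4-14 ALLOC][15-19 ALLOC][20-26 ALLOC][27-37 FREE]
Op 5: free(d) -> (freed d); heap: [0-3 ALLOC][4-14 ALLOC][15-19 ALLOC][20-37 FREE]
Op 6: e = malloc(10) -> e = 20; heap: [0-3 ALLOC][4-14 ALLOC][15-19 ALLOC][20-29 ALLOC][30-37 FREE]
Op 7: b = realloc(b, 13) -> NULL (b unchanged); heap: [0-3 ALLOC][4-14 ALLOC][15-19 ALLOC][20-29 ALLOC][30-37 FREE]
free(e): e = 20 -> block [20-29 ALLOC]; mark free, coalesce with adjacent free neighbors -> [0-3 ALLOC][4-14 ALLOC][15-19 ALLOC][20-37 FREE]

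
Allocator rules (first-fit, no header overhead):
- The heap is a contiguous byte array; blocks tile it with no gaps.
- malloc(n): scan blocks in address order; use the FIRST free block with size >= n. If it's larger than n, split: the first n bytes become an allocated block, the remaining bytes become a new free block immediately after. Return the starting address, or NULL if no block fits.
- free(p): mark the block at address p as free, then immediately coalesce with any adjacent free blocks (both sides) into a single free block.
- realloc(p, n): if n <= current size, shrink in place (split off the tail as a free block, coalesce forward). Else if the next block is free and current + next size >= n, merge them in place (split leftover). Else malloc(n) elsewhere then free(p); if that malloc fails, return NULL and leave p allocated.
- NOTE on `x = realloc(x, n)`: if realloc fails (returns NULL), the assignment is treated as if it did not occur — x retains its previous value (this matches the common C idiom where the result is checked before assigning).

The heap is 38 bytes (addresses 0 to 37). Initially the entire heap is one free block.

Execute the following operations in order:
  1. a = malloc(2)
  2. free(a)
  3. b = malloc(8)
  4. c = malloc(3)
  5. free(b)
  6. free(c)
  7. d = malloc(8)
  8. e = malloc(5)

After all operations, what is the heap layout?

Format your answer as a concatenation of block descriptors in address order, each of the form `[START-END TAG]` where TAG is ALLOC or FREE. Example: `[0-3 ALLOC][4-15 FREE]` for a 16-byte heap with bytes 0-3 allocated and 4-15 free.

Op 1: a = malloc(2) -> a = 0; heap: [0-1 ALLOC][2-37 FREE]
Op 2: free(a) -> (freed a); heap: [0-37 FREE]
Op 3: b = malloc(8) -> b = 0; heap: [0-7 ALLOC][8-37 FREE]
Op 4: c = malloc(3) -> c = 8; heap: [0-7 ALLOC][8-10 ALLOC][11-37 FREE]
Op 5: free(b) -> (freed b); heap: [0-7 FREE][8-10 ALLOC][11-37 FREE]
Op 6: free(c) -> (freed c); heap: [0-37 FREE]
Op 7: d = malloc(8) -> d = 0; heap: [0-7 ALLOC][8-37 FREE]
Op 8: e = malloc(5) -> e = 8; heap: [0-7 ALLOC][8-12 ALLOC][13-37 FREE]

Answer: [0-7 ALLOC][8-12 ALLOC][13-37 FREE]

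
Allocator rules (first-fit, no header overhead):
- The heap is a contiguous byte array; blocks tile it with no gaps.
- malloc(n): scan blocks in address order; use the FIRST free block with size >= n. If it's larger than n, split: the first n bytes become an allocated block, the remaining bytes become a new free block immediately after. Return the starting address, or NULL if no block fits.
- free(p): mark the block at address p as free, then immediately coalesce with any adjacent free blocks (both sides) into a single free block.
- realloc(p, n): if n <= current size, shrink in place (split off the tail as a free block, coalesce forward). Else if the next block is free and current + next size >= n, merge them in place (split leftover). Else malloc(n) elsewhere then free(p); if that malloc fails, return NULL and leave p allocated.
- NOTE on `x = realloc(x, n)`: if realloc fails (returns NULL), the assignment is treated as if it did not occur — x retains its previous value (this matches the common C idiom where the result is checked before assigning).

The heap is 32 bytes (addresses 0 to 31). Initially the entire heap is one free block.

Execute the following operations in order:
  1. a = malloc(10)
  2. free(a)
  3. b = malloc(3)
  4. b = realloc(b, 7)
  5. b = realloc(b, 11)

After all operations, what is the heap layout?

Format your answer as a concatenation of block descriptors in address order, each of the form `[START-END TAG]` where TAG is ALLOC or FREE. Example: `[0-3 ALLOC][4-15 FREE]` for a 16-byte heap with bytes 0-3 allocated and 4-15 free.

Answer: [0-10 ALLOC][11-31 FREE]

Derivation:
Op 1: a = malloc(10) -> a = 0; heap: [0-9 ALLOC][10-31 FREE]
Op 2: free(a) -> (freed a); heap: [0-31 FREE]
Op 3: b = malloc(3) -> b = 0; heap: [0-2 ALLOC][3-31 FREE]
Op 4: b = realloc(b, 7) -> b = 0; heap: [0-6 ALLOC][7-31 FREE]
Op 5: b = realloc(b, 11) -> b = 0; heap: [0-10 ALLOC][11-31 FREE]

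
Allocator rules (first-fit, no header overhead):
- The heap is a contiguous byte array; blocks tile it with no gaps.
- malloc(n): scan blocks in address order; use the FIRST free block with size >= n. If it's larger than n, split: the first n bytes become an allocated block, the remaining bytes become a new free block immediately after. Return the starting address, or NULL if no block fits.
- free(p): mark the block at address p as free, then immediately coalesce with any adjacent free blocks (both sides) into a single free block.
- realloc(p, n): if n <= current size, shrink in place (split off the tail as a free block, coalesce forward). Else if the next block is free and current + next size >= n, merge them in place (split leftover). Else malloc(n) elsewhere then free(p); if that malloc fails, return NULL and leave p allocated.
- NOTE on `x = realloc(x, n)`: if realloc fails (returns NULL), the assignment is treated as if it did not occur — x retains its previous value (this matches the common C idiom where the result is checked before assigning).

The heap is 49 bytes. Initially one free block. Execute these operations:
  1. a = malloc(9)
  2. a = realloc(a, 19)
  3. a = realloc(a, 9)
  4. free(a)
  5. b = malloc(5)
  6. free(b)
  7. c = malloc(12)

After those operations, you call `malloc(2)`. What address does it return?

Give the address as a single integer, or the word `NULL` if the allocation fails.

Answer: 12

Derivation:
Op 1: a = malloc(9) -> a = 0; heap: [0-8 ALLOC][9-48 FREE]
Op 2: a = realloc(a, 19) -> a = 0; heap: [0-18 ALLOC][19-48 FREE]
Op 3: a = realloc(a, 9) -> a = 0; heap: [0-8 ALLOC][9-48 FREE]
Op 4: free(a) -> (freed a); heap: [0-48 FREE]
Op 5: b = malloc(5) -> b = 0; heap: [0-4 ALLOC][5-48 FREE]
Op 6: free(b) -> (freed b); heap: [0-48 FREE]
Op 7: c = malloc(12) -> c = 0; heap: [0-11 ALLOC][12-48 FREE]
malloc(2): first-fit scan over [0-11 ALLOC][12-48 FREE] -> 12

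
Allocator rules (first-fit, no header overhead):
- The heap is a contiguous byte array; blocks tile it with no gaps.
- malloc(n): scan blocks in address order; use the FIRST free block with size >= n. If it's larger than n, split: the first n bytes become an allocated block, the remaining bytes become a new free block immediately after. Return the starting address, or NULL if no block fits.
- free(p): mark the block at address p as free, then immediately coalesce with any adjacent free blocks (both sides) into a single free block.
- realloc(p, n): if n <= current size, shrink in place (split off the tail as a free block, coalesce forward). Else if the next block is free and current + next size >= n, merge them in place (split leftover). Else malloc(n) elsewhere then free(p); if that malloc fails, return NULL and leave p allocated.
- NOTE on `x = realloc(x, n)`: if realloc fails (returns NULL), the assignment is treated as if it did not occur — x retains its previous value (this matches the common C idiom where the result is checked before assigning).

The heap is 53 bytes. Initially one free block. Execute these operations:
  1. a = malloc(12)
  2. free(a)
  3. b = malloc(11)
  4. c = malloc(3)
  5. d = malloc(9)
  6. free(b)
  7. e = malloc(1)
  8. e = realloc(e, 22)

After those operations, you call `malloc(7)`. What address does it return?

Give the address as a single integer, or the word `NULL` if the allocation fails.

Op 1: a = malloc(12) -> a = 0; heap: [0-11 ALLOC][12-52 FREE]
Op 2: free(a) -> (freed a); heap: [0-52 FREE]
Op 3: b = malloc(11) -> b = 0; heap: [0-10 ALLOC][11-52 FREE]
Op 4: c = malloc(3) -> c = 11; heap: [0-10 ALLOC][11-13 ALLOC][14-52 FREE]
Op 5: d = malloc(9) -> d = 14; heap: [0-10 ALLOC][11-13 ALLOC][14-22 ALLOC][23-52 FREE]
Op 6: free(b) -> (freed b); heap: [0-10 FREE][11-13 ALLOC][14-22 ALLOC][23-52 FREE]
Op 7: e = malloc(1) -> e = 0; heap: [0-0 ALLOC][1-10 FREE][11-13 ALLOC][14-22 ALLOC][23-52 FREE]
Op 8: e = realloc(e, 22) -> e = 23; heap: [0-10 FREE][11-13 ALLOC][14-22 ALLOC][23-44 ALLOC][45-52 FREE]
malloc(7): first-fit scan over [0-10 FREE][11-13 ALLOC][14-22 ALLOC][23-44 ALLOC][45-52 FREE] -> 0

Answer: 0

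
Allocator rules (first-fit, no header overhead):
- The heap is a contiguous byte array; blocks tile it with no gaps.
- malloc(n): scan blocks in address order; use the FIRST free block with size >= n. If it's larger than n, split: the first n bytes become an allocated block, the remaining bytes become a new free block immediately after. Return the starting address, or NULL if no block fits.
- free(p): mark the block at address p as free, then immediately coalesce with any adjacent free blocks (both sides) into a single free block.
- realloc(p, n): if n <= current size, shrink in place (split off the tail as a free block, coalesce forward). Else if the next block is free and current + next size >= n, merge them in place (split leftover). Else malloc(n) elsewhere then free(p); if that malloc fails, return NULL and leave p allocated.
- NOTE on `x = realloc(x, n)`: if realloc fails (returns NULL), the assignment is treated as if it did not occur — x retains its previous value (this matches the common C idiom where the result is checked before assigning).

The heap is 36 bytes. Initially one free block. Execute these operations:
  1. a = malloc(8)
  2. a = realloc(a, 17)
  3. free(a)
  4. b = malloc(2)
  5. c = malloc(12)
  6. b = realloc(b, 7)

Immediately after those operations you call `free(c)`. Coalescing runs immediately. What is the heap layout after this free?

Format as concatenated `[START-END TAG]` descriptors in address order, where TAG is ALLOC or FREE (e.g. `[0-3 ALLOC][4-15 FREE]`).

Op 1: a = malloc(8) -> a = 0; heap: [0-7 ALLOC][8-35 FREE]
Op 2: a = realloc(a, 17) -> a = 0; heap: [0-16 ALLOC][17-35 FREE]
Op 3: free(a) -> (freed a); heap: [0-35 FREE]
Op 4: b = malloc(2) -> b = 0; heap: [0-1 ALLOC][2-35 FREE]
Op 5: c = malloc(12) -> c = 2; heap: [0-1 ALLOC][2-13 ALLOC][14-35 FREE]
Op 6: b = realloc(b, 7) -> b = 14; heap: [0-1 FREE][2-13 ALLOC][14-20 ALLOC][21-35 FREE]
free(c): c = 2 -> block [2-13 ALLOC]; mark free, coalesce with adjacent free neighbors -> [0-13 FREE][14-20 ALLOC][21-35 FREE]

Answer: [0-13 FREE][14-20 ALLOC][21-35 FREE]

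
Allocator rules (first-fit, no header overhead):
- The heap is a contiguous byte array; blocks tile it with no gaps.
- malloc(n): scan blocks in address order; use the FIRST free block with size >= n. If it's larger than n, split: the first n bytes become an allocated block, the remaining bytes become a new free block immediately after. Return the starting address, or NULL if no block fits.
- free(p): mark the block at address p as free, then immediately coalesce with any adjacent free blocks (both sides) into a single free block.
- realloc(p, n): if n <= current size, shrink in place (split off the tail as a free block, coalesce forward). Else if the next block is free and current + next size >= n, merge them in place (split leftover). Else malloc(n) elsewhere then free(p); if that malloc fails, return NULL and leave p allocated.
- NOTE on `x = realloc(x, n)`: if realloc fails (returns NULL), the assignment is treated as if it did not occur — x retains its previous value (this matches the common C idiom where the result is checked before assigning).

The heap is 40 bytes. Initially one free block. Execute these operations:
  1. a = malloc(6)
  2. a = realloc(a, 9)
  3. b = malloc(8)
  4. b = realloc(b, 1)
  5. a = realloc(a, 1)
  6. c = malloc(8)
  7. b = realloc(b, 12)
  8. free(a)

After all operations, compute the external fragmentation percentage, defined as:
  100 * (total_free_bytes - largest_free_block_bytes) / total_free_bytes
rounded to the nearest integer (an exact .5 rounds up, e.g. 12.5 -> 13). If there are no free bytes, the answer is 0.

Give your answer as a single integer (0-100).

Answer: 5

Derivation:
Op 1: a = malloc(6) -> a = 0; heap: [0-5 ALLOC][6-39 FREE]
Op 2: a = realloc(a, 9) -> a = 0; heap: [0-8 ALLOC][9-39 FREE]
Op 3: b = malloc(8) -> b = 9; heap: [0-8 ALLOC][9-16 ALLOC][17-39 FREE]
Op 4: b = realloc(b, 1) -> b = 9; heap: [0-8 ALLOC][9-9 ALLOC][10-39 FREE]
Op 5: a = realloc(a, 1) -> a = 0; heap: [0-0 ALLOC][1-8 FREE][9-9 ALLOC][10-39 FREE]
Op 6: c = malloc(8) -> c = 1; heap: [0-0 ALLOC][1-8 ALLOC][9-9 ALLOC][10-39 FREE]
Op 7: b = realloc(b, 12) -> b = 9; heap: [0-0 ALLOC][1-8 ALLOC][9-20 ALLOC][21-39 FREE]
Op 8: free(a) -> (freed a); heap: [0-0 FREE][1-8 ALLOC][9-20 ALLOC][21-39 FREE]
Free blocks: [1 19] total_free=20 largest=19 -> 100*(20-19)/20 = 100/20 = 5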